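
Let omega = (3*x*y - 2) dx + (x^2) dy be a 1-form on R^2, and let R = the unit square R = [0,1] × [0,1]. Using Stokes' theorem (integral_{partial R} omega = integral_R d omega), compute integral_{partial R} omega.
integral_(partial R) omega = -1/2

Stokes: integral_partial_R omega = integral_R d omega with d omega = (∂Q/∂x - ∂P/∂y) dx ∧ dy.
  ∂Q/∂x = 2*x
  ∂P/∂y = 3*x
  integrand = ∂Q/∂x - ∂P/∂y = -x.
Integrating over R: integral_0^1 integral_0^1 (-x) dx dy = -1/2.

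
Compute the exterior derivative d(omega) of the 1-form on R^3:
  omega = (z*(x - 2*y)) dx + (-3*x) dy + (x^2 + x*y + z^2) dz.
d(omega) = (2*z - 3) dx ∧ dy + (x + 3*y) dx ∧ dz + (x) dy ∧ dz

For a 1-form omega = sum_i f_i dx_i, the exterior derivative is
  d(omega) = sum_{i < j} (∂f_j/∂x_i - ∂f_i/∂x_j) dx_i ∧ dx_j.
  coefficient of dx ∧ dy: ∂f_2/∂x - ∂f_1/∂y = ∂(-3*x)/∂x - ∂(z*(x - 2*y))/∂y = 2*z - 3
  coefficient of dx ∧ dz: ∂f_3/∂x - ∂f_1/∂z = ∂(x^2 + x*y + z^2)/∂x - ∂(z*(x - 2*y))/∂z = x + 3*y
  coefficient of dy ∧ dz: ∂f_3/∂y - ∂f_2/∂z = ∂(x^2 + x*y + z^2)/∂y - ∂(-3*x)/∂z = x
Assembling: d(omega) = (2*z - 3) dx ∧ dy + (x + 3*y) dx ∧ dz + (x) dy ∧ dz.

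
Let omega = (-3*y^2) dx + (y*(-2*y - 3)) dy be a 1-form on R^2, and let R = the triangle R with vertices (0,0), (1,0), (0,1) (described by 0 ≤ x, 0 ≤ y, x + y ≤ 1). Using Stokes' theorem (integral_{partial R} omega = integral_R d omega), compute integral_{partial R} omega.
integral_(partial R) omega = 1

Stokes: integral_partial_R omega = integral_R d omega with d omega = (∂Q/∂x - ∂P/∂y) dx ∧ dy.
  ∂Q/∂x = 0
  ∂P/∂y = -6*y
  integrand = ∂Q/∂x - ∂P/∂y = 6*y.
Integrating over R: integral_0^1 integral_0^{1-x} (6*y) dy dx = 1.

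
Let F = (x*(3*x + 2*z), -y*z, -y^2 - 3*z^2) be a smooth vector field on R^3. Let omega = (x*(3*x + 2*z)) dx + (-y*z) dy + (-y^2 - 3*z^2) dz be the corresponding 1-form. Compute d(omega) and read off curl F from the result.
d(omega) = (-y) dy ∧ dz + (2*x) dz ∧ dx + (0) dx ∧ dy; curl F = (-y, 2*x, 0)

d omega = sum_{i<j} (∂f_j/∂x_i - ∂f_i/∂x_j) dx_i ∧ dx_j. Under the identification (dy ∧ dz, dz ∧ dx, dx ∧ dy) ↔ (e_x, e_y, e_z), the coefficients are exactly the components of curl F. Compute:
  ∂R/∂y - ∂Q/∂z = (-2*y) - (-y) = -y
  ∂P/∂z - ∂R/∂x = (2*x) - (0) = 2*x
  ∂Q/∂x - ∂P/∂y = (0) - (0) = 0.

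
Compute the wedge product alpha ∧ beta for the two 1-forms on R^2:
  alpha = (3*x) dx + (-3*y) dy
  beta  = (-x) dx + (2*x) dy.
alpha ∧ beta = (3*x*(2*x - y)) dx ∧ dy

Distribute the wedge, using dx_i ∧ dx_j = -dx_j ∧ dx_i and dx_i ∧ dx_i = 0. For each pair (i, j) with i < j, the coefficient of dx_i ∧ dx_j in alpha ∧ beta is (alpha_i * beta_j - alpha_j * beta_i). Collecting: alpha ∧ beta = (3*x*(2*x - y)) dx ∧ dy.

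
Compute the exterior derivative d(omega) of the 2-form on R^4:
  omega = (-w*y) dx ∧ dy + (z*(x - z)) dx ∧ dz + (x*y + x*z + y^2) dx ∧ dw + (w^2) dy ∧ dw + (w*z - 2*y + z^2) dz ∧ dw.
d(omega) = (-x - 3*y) dx ∧ dy ∧ dw + (-x) dx ∧ dz ∧ dw + (-2) dy ∧ dz ∧ dw

For a 2-form omega = sum_{i<j} g_{ij} dx_i ∧ dx_j, the exterior derivative is
  d(omega) = sum_{i<j} d(g_{ij}) ∧ dx_i ∧ dx_j = sum_{i<j, k} (∂g_{ij}/∂x_k) dx_k ∧ dx_i ∧ dx_j.
Expand each term, using dx_k ∧ dx_i ∧ dx_j = sgn(permutation) dx_{(a)} ∧ dx_{(b)} ∧ dx_{(c)} with (a < b < c) sorted:
  d(-w*y) includes (∂/∂w)(-w*y) dw = (-y) dw, which multiplied by dx ∧ dy gives (-y) dx ∧ dy ∧ dw
  d(x*y + x*z + y^2) includes (∂/∂y)(x*y + x*z + y^2) dy = (x + 2*y) dy, which multiplied by dx ∧ dw gives (-x - 2*y) dx ∧ dy ∧ dw
  d(x*y + x*z + y^2) includes (∂/∂z)(x*y + x*z + y^2) dz = (x) dz, which multiplied by dx ∧ dw gives (-x) dx ∧ dz ∧ dw
  d(w*z - 2*y + z^2) includes (∂/∂y)(w*z - 2*y + z^2) dy = (-2) dy, which multiplied by dz ∧ dw gives (-2) dy ∧ dz ∧ dw
Collecting like 3-forms: d(omega) = (-x - 3*y) dx ∧ dy ∧ dw + (-x) dx ∧ dz ∧ dw + (-2) dy ∧ dz ∧ dw.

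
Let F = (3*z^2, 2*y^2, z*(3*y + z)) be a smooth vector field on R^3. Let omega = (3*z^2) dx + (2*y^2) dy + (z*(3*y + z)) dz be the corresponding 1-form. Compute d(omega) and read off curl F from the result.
d(omega) = (3*z) dy ∧ dz + (6*z) dz ∧ dx + (0) dx ∧ dy; curl F = (3*z, 6*z, 0)

d omega = sum_{i<j} (∂f_j/∂x_i - ∂f_i/∂x_j) dx_i ∧ dx_j. Under the identification (dy ∧ dz, dz ∧ dx, dx ∧ dy) ↔ (e_x, e_y, e_z), the coefficients are exactly the components of curl F. Compute:
  ∂R/∂y - ∂Q/∂z = (3*z) - (0) = 3*z
  ∂P/∂z - ∂R/∂x = (6*z) - (0) = 6*z
  ∂Q/∂x - ∂P/∂y = (0) - (0) = 0.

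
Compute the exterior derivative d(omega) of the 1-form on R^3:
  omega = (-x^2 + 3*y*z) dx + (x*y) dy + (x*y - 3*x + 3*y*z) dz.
d(omega) = (y - 3*z) dx ∧ dy + (-2*y - 3) dx ∧ dz + (x + 3*z) dy ∧ dz

For a 1-form omega = sum_i f_i dx_i, the exterior derivative is
  d(omega) = sum_{i < j} (∂f_j/∂x_i - ∂f_i/∂x_j) dx_i ∧ dx_j.
  coefficient of dx ∧ dy: ∂f_2/∂x - ∂f_1/∂y = ∂(x*y)/∂x - ∂(-x^2 + 3*y*z)/∂y = y - 3*z
  coefficient of dx ∧ dz: ∂f_3/∂x - ∂f_1/∂z = ∂(x*y - 3*x + 3*y*z)/∂x - ∂(-x^2 + 3*y*z)/∂z = -2*y - 3
  coefficient of dy ∧ dz: ∂f_3/∂y - ∂f_2/∂z = ∂(x*y - 3*x + 3*y*z)/∂y - ∂(x*y)/∂z = x + 3*z
Assembling: d(omega) = (y - 3*z) dx ∧ dy + (-2*y - 3) dx ∧ dz + (x + 3*z) dy ∧ dz.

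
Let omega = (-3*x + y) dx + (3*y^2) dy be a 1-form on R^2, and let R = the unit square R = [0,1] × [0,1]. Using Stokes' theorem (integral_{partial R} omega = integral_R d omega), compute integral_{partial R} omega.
integral_(partial R) omega = -1

Stokes: integral_partial_R omega = integral_R d omega with d omega = (∂Q/∂x - ∂P/∂y) dx ∧ dy.
  ∂Q/∂x = 0
  ∂P/∂y = 1
  integrand = ∂Q/∂x - ∂P/∂y = -1.
Integrating over R: integral_0^1 integral_0^1 (-1) dx dy = -1.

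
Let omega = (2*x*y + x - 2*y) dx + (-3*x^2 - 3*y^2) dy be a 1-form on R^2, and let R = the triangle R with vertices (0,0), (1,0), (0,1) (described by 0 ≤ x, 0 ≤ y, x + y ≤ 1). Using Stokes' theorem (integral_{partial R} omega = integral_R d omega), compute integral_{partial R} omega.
integral_(partial R) omega = -1/3

Stokes: integral_partial_R omega = integral_R d omega with d omega = (∂Q/∂x - ∂P/∂y) dx ∧ dy.
  ∂Q/∂x = -6*x
  ∂P/∂y = 2*x - 2
  integrand = ∂Q/∂x - ∂P/∂y = 2 - 8*x.
Integrating over R: integral_0^1 integral_0^{1-x} (2 - 8*x) dy dx = -1/3.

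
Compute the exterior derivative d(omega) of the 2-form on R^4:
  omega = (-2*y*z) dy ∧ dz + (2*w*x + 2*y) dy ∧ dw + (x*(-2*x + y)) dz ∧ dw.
d(omega) = (2*w) dx ∧ dy ∧ dw + (-4*x + y) dx ∧ dz ∧ dw + (x) dy ∧ dz ∧ dw

For a 2-form omega = sum_{i<j} g_{ij} dx_i ∧ dx_j, the exterior derivative is
  d(omega) = sum_{i<j} d(g_{ij}) ∧ dx_i ∧ dx_j = sum_{i<j, k} (∂g_{ij}/∂x_k) dx_k ∧ dx_i ∧ dx_j.
Expand each term, using dx_k ∧ dx_i ∧ dx_j = sgn(permutation) dx_{(a)} ∧ dx_{(b)} ∧ dx_{(c)} with (a < b < c) sorted:
  d(2*w*x + 2*y) includes (∂/∂x)(2*w*x + 2*y) dx = (2*w) dx, which multiplied by dy ∧ dw gives (2*w) dx ∧ dy ∧ dw
  d(x*(-2*x + y)) includes (∂/∂x)(x*(-2*x + y)) dx = (-4*x + y) dx, which multiplied by dz ∧ dw gives (-4*x + y) dx ∧ dz ∧ dw
  d(x*(-2*x + y)) includes (∂/∂y)(x*(-2*x + y)) dy = (x) dy, which multiplied by dz ∧ dw gives (x) dy ∧ dz ∧ dw
Collecting like 3-forms: d(omega) = (2*w) dx ∧ dy ∧ dw + (-4*x + y) dx ∧ dz ∧ dw + (x) dy ∧ dz ∧ dw.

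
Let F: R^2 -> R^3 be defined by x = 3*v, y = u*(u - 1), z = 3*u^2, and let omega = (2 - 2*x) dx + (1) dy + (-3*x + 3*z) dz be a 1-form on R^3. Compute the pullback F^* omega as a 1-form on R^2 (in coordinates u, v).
F^* omega = (54*u^3 - 54*u*v + 2*u - 1) du + (6 - 18*v) dv

Using F^*(f dg) = (f ∘ F) d(g ∘ F), substitute each coordinate x_i by F_i(u, v) in f_i, and replace dx_i by d F_i = (∂F_i/∂u) du + (∂F_i/∂v) dv.
  For the x component: f_1(F) = 2 - 6*v; d F_1 = (0) du + (3) dv
  For the y component: f_2(F) = 1; d F_2 = (2*u - 1) du + (0) dv
  For the z component: f_3(F) = 9*u^2 - 9*v; d F_3 = (6*u) du + (0) dv
Combining and collecting du, dv coefficients:
  coeff of du: 54*u^3 - 54*u*v + 2*u - 1
  coeff of dv: 6 - 18*v
F^* omega = (54*u^3 - 54*u*v + 2*u - 1) du + (6 - 18*v) dv.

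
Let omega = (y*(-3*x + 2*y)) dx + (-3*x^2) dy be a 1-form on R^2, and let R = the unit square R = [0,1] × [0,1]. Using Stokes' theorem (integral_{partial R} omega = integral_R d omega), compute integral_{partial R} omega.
integral_(partial R) omega = -7/2

Stokes: integral_partial_R omega = integral_R d omega with d omega = (∂Q/∂x - ∂P/∂y) dx ∧ dy.
  ∂Q/∂x = -6*x
  ∂P/∂y = -3*x + 4*y
  integrand = ∂Q/∂x - ∂P/∂y = -3*x - 4*y.
Integrating over R: integral_0^1 integral_0^1 (-3*x - 4*y) dx dy = -7/2.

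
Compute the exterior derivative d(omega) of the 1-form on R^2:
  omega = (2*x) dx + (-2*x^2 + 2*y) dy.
d(omega) = (-4*x) dx ∧ dy

For a 1-form omega = sum_i f_i dx_i, the exterior derivative is
  d(omega) = sum_{i < j} (∂f_j/∂x_i - ∂f_i/∂x_j) dx_i ∧ dx_j.
  coefficient of dx ∧ dy: ∂f_2/∂x - ∂f_1/∂y = ∂(-2*x^2 + 2*y)/∂x - ∂(2*x)/∂y = -4*x
Assembling: d(omega) = (-4*x) dx ∧ dy.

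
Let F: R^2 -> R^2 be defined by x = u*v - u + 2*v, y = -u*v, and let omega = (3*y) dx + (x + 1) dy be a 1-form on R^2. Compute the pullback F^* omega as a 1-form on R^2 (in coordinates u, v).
F^* omega = (v*(-4*u*v + 4*u - 2*v - 1)) du + (u*(-4*u*v + u - 8*v - 1)) dv

Using F^*(f dg) = (f ∘ F) d(g ∘ F), substitute each coordinate x_i by F_i(u, v) in f_i, and replace dx_i by d F_i = (∂F_i/∂u) du + (∂F_i/∂v) dv.
  For the x component: f_1(F) = -3*u*v; d F_1 = (v - 1) du + (u + 2) dv
  For the y component: f_2(F) = u*v - u + 2*v + 1; d F_2 = (-v) du + (-u) dv
Combining and collecting du, dv coefficients:
  coeff of du: v*(-4*u*v + 4*u - 2*v - 1)
  coeff of dv: u*(-4*u*v + u - 8*v - 1)
F^* omega = (v*(-4*u*v + 4*u - 2*v - 1)) du + (u*(-4*u*v + u - 8*v - 1)) dv.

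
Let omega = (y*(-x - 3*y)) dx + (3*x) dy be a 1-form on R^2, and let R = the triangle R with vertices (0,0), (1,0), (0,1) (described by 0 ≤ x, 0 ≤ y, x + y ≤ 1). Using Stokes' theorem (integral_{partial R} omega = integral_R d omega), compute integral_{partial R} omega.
integral_(partial R) omega = 8/3

Stokes: integral_partial_R omega = integral_R d omega with d omega = (∂Q/∂x - ∂P/∂y) dx ∧ dy.
  ∂Q/∂x = 3
  ∂P/∂y = -x - 6*y
  integrand = ∂Q/∂x - ∂P/∂y = x + 6*y + 3.
Integrating over R: integral_0^1 integral_0^{1-x} (x + 6*y + 3) dy dx = 8/3.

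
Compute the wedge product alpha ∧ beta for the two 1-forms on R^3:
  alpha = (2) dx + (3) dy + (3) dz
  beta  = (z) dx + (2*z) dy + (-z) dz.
alpha ∧ beta = (z) dx ∧ dy + (-5*z) dx ∧ dz + (-9*z) dy ∧ dz

Distribute the wedge, using dx_i ∧ dx_j = -dx_j ∧ dx_i and dx_i ∧ dx_i = 0. For each pair (i, j) with i < j, the coefficient of dx_i ∧ dx_j in alpha ∧ beta is (alpha_i * beta_j - alpha_j * beta_i). Collecting: alpha ∧ beta = (z) dx ∧ dy + (-5*z) dx ∧ dz + (-9*z) dy ∧ dz.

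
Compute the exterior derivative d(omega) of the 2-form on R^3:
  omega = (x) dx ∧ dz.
d(omega) = 0

For a 2-form omega = sum_{i<j} g_{ij} dx_i ∧ dx_j, the exterior derivative is
  d(omega) = sum_{i<j} d(g_{ij}) ∧ dx_i ∧ dx_j = sum_{i<j, k} (∂g_{ij}/∂x_k) dx_k ∧ dx_i ∧ dx_j.
Expand each term, using dx_k ∧ dx_i ∧ dx_j = sgn(permutation) dx_{(a)} ∧ dx_{(b)} ∧ dx_{(c)} with (a < b < c) sorted:

Collecting like 3-forms: d(omega) = 0.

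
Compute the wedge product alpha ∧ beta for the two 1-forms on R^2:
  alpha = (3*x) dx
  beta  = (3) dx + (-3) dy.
alpha ∧ beta = (-9*x) dx ∧ dy

Distribute the wedge, using dx_i ∧ dx_j = -dx_j ∧ dx_i and dx_i ∧ dx_i = 0. For each pair (i, j) with i < j, the coefficient of dx_i ∧ dx_j in alpha ∧ beta is (alpha_i * beta_j - alpha_j * beta_i). Collecting: alpha ∧ beta = (-9*x) dx ∧ dy.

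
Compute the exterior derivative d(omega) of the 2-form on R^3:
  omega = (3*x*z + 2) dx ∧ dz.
d(omega) = 0

For a 2-form omega = sum_{i<j} g_{ij} dx_i ∧ dx_j, the exterior derivative is
  d(omega) = sum_{i<j} d(g_{ij}) ∧ dx_i ∧ dx_j = sum_{i<j, k} (∂g_{ij}/∂x_k) dx_k ∧ dx_i ∧ dx_j.
Expand each term, using dx_k ∧ dx_i ∧ dx_j = sgn(permutation) dx_{(a)} ∧ dx_{(b)} ∧ dx_{(c)} with (a < b < c) sorted:

Collecting like 3-forms: d(omega) = 0.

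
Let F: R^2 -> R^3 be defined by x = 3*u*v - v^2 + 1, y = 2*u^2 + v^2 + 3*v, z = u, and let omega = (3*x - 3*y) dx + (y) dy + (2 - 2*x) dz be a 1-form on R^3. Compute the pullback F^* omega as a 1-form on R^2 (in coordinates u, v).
F^* omega = (8*u^3 - 18*u^2*v + 31*u*v^2 + 6*u*v - 18*v^3 - 25*v^2 + 9*v) du + (-18*u^3 + 43*u^2*v + 6*u^2 - 36*u*v^2 - 27*u*v + 9*u + 14*v^3 + 27*v^2 + 3*v) dv

Using F^*(f dg) = (f ∘ F) d(g ∘ F), substitute each coordinate x_i by F_i(u, v) in f_i, and replace dx_i by d F_i = (∂F_i/∂u) du + (∂F_i/∂v) dv.
  For the x component: f_1(F) = -6*u^2 + 9*u*v - 6*v^2 - 9*v + 3; d F_1 = (3*v) du + (3*u - 2*v) dv
  For the y component: f_2(F) = 2*u^2 + v^2 + 3*v; d F_2 = (4*u) du + (2*v + 3) dv
  For the z component: f_3(F) = 2*v*(-3*u + v); d F_3 = (1) du + (0) dv
Combining and collecting du, dv coefficients:
  coeff of du: 8*u^3 - 18*u^2*v + 31*u*v^2 + 6*u*v - 18*v^3 - 25*v^2 + 9*v
  coeff of dv: -18*u^3 + 43*u^2*v + 6*u^2 - 36*u*v^2 - 27*u*v + 9*u + 14*v^3 + 27*v^2 + 3*v
F^* omega = (8*u^3 - 18*u^2*v + 31*u*v^2 + 6*u*v - 18*v^3 - 25*v^2 + 9*v) du + (-18*u^3 + 43*u^2*v + 6*u^2 - 36*u*v^2 - 27*u*v + 9*u + 14*v^3 + 27*v^2 + 3*v) dv.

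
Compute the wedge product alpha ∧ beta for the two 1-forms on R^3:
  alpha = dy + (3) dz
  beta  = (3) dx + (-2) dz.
alpha ∧ beta = (-3) dx ∧ dy + (-2) dy ∧ dz + (-9) dx ∧ dz

Distribute the wedge, using dx_i ∧ dx_j = -dx_j ∧ dx_i and dx_i ∧ dx_i = 0. For each pair (i, j) with i < j, the coefficient of dx_i ∧ dx_j in alpha ∧ beta is (alpha_i * beta_j - alpha_j * beta_i). Collecting: alpha ∧ beta = (-3) dx ∧ dy + (-2) dy ∧ dz + (-9) dx ∧ dz.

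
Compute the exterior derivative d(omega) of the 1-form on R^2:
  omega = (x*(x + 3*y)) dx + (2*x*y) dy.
d(omega) = (-3*x + 2*y) dx ∧ dy

For a 1-form omega = sum_i f_i dx_i, the exterior derivative is
  d(omega) = sum_{i < j} (∂f_j/∂x_i - ∂f_i/∂x_j) dx_i ∧ dx_j.
  coefficient of dx ∧ dy: ∂f_2/∂x - ∂f_1/∂y = ∂(2*x*y)/∂x - ∂(x*(x + 3*y))/∂y = -3*x + 2*y
Assembling: d(omega) = (-3*x + 2*y) dx ∧ dy.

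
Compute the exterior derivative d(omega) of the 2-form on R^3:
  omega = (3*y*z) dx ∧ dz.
d(omega) = (-3*z) dx ∧ dy ∧ dz

For a 2-form omega = sum_{i<j} g_{ij} dx_i ∧ dx_j, the exterior derivative is
  d(omega) = sum_{i<j} d(g_{ij}) ∧ dx_i ∧ dx_j = sum_{i<j, k} (∂g_{ij}/∂x_k) dx_k ∧ dx_i ∧ dx_j.
Expand each term, using dx_k ∧ dx_i ∧ dx_j = sgn(permutation) dx_{(a)} ∧ dx_{(b)} ∧ dx_{(c)} with (a < b < c) sorted:
  d(3*y*z) includes (∂/∂y)(3*y*z) dy = (3*z) dy, which multiplied by dx ∧ dz gives (-3*z) dx ∧ dy ∧ dz
Collecting like 3-forms: d(omega) = (-3*z) dx ∧ dy ∧ dz.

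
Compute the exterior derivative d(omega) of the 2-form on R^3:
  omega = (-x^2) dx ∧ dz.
d(omega) = 0

For a 2-form omega = sum_{i<j} g_{ij} dx_i ∧ dx_j, the exterior derivative is
  d(omega) = sum_{i<j} d(g_{ij}) ∧ dx_i ∧ dx_j = sum_{i<j, k} (∂g_{ij}/∂x_k) dx_k ∧ dx_i ∧ dx_j.
Expand each term, using dx_k ∧ dx_i ∧ dx_j = sgn(permutation) dx_{(a)} ∧ dx_{(b)} ∧ dx_{(c)} with (a < b < c) sorted:

Collecting like 3-forms: d(omega) = 0.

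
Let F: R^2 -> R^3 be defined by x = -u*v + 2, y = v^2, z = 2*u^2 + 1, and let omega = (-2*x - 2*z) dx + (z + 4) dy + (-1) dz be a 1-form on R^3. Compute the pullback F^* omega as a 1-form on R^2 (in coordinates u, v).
F^* omega = (4*u^2*v - 2*u*v^2 - 4*u + 6*v) du + (4*u^3 + 2*u^2*v + 6*u + 10*v) dv

Using F^*(f dg) = (f ∘ F) d(g ∘ F), substitute each coordinate x_i by F_i(u, v) in f_i, and replace dx_i by d F_i = (∂F_i/∂u) du + (∂F_i/∂v) dv.
  For the x component: f_1(F) = -4*u^2 + 2*u*v - 6; d F_1 = (-v) du + (-u) dv
  For the y component: f_2(F) = 2*u^2 + 5; d F_2 = (0) du + (2*v) dv
  For the z component: f_3(F) = -1; d F_3 = (4*u) du + (0) dv
Combining and collecting du, dv coefficients:
  coeff of du: 4*u^2*v - 2*u*v^2 - 4*u + 6*v
  coeff of dv: 4*u^3 + 2*u^2*v + 6*u + 10*v
F^* omega = (4*u^2*v - 2*u*v^2 - 4*u + 6*v) du + (4*u^3 + 2*u^2*v + 6*u + 10*v) dv.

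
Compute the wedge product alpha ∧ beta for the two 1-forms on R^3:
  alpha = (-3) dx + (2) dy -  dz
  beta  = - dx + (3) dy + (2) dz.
alpha ∧ beta = (-7) dx ∧ dy + (-7) dx ∧ dz + (7) dy ∧ dz

Distribute the wedge, using dx_i ∧ dx_j = -dx_j ∧ dx_i and dx_i ∧ dx_i = 0. For each pair (i, j) with i < j, the coefficient of dx_i ∧ dx_j in alpha ∧ beta is (alpha_i * beta_j - alpha_j * beta_i). Collecting: alpha ∧ beta = (-7) dx ∧ dy + (-7) dx ∧ dz + (7) dy ∧ dz.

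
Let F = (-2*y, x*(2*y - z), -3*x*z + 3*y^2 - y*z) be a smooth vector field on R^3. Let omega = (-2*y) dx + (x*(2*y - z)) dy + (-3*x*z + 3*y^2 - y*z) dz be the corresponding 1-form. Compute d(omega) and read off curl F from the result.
d(omega) = (x + 6*y - z) dy ∧ dz + (3*z) dz ∧ dx + (2*y - z + 2) dx ∧ dy; curl F = (x + 6*y - z, 3*z, 2*y - z + 2)

d omega = sum_{i<j} (∂f_j/∂x_i - ∂f_i/∂x_j) dx_i ∧ dx_j. Under the identification (dy ∧ dz, dz ∧ dx, dx ∧ dy) ↔ (e_x, e_y, e_z), the coefficients are exactly the components of curl F. Compute:
  ∂R/∂y - ∂Q/∂z = (6*y - z) - (-x) = x + 6*y - z
  ∂P/∂z - ∂R/∂x = (0) - (-3*z) = 3*z
  ∂Q/∂x - ∂P/∂y = (2*y - z) - (-2) = 2*y - z + 2.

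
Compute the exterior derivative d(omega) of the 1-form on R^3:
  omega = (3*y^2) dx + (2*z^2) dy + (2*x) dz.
d(omega) = (-6*y) dx ∧ dy + (2) dx ∧ dz + (-4*z) dy ∧ dz

For a 1-form omega = sum_i f_i dx_i, the exterior derivative is
  d(omega) = sum_{i < j} (∂f_j/∂x_i - ∂f_i/∂x_j) dx_i ∧ dx_j.
  coefficient of dx ∧ dy: ∂f_2/∂x - ∂f_1/∂y = ∂(2*z^2)/∂x - ∂(3*y^2)/∂y = -6*y
  coefficient of dx ∧ dz: ∂f_3/∂x - ∂f_1/∂z = ∂(2*x)/∂x - ∂(3*y^2)/∂z = 2
  coefficient of dy ∧ dz: ∂f_3/∂y - ∂f_2/∂z = ∂(2*x)/∂y - ∂(2*z^2)/∂z = -4*z
Assembling: d(omega) = (-6*y) dx ∧ dy + (2) dx ∧ dz + (-4*z) dy ∧ dz.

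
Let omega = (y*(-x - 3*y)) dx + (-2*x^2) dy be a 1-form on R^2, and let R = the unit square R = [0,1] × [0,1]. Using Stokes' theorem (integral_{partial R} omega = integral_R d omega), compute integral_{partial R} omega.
integral_(partial R) omega = 3/2

Stokes: integral_partial_R omega = integral_R d omega with d omega = (∂Q/∂x - ∂P/∂y) dx ∧ dy.
  ∂Q/∂x = -4*x
  ∂P/∂y = -x - 6*y
  integrand = ∂Q/∂x - ∂P/∂y = -3*x + 6*y.
Integrating over R: integral_0^1 integral_0^1 (-3*x + 6*y) dx dy = 3/2.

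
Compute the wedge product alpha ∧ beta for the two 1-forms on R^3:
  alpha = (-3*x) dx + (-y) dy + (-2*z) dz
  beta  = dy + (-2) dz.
alpha ∧ beta = (-3*x) dx ∧ dy + (6*x) dx ∧ dz + (2*y + 2*z) dy ∧ dz

Distribute the wedge, using dx_i ∧ dx_j = -dx_j ∧ dx_i and dx_i ∧ dx_i = 0. For each pair (i, j) with i < j, the coefficient of dx_i ∧ dx_j in alpha ∧ beta is (alpha_i * beta_j - alpha_j * beta_i). Collecting: alpha ∧ beta = (-3*x) dx ∧ dy + (6*x) dx ∧ dz + (2*y + 2*z) dy ∧ dz.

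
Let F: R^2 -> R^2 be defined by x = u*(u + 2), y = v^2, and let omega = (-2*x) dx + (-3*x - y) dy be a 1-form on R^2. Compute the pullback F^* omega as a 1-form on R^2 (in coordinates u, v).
F^* omega = (4*u*(-u^2 - 3*u - 2)) du + (2*v*(-3*u^2 - 6*u - v^2)) dv

Using F^*(f dg) = (f ∘ F) d(g ∘ F), substitute each coordinate x_i by F_i(u, v) in f_i, and replace dx_i by d F_i = (∂F_i/∂u) du + (∂F_i/∂v) dv.
  For the x component: f_1(F) = 2*u*(-u - 2); d F_1 = (2*u + 2) du + (0) dv
  For the y component: f_2(F) = -3*u^2 - 6*u - v^2; d F_2 = (0) du + (2*v) dv
Combining and collecting du, dv coefficients:
  coeff of du: 4*u*(-u^2 - 3*u - 2)
  coeff of dv: 2*v*(-3*u^2 - 6*u - v^2)
F^* omega = (4*u*(-u^2 - 3*u - 2)) du + (2*v*(-3*u^2 - 6*u - v^2)) dv.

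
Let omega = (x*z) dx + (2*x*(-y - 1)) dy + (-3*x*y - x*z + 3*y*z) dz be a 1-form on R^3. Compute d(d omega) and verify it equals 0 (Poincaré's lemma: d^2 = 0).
d(d omega) = 0

Step 1: d omega = sum_{i<j} (∂f_j/∂x_i - ∂f_i/∂x_j) dx_i ∧ dx_j:
  coeff of dx ∧ dy: -2*y - 2
  coeff of dx ∧ dz: -x - 3*y - z
  coeff of dy ∧ dz: -3*x + 3*z
Step 2: Apply d again to each 2-form coefficient. The only possible 3-form in R^3 is dx ∧ dy ∧ dz, with coefficient
  ∂(coeff of dy∧dz)/∂x - ∂(coeff of dx∧dz)/∂y + ∂(coeff of dx∧dy)/∂z
  = ∂/∂x (-3*x + 3*z) - ∂/∂y (-x - 3*y - z) + ∂/∂z (-2*y - 2).
Each of these terms simplifies to sums of mixed partials that cancel in pairs. The result is 0 (by equality of mixed partials for smooth functions — Schwarz / Clairaut).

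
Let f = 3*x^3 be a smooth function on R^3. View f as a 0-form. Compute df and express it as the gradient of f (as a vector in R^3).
df = (9*x^2) dx + (0) dy + (0) dz; grad f = (9*x^2, 0, 0)

For a 0-form f, d f = (∂f/∂x) dx + (∂f/∂y) dy + (∂f/∂z) dz. The components of the vector representation are exactly the entries of grad f in Cartesian coordinates:
  ∂f/∂x = 9*x^2
  ∂f/∂y = 0
  ∂f/∂z = 0.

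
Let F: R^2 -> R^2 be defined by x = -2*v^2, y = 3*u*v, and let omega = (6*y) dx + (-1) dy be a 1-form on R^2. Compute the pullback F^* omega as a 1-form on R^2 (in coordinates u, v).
F^* omega = (-3*v) du + (3*u*(-24*v^2 - 1)) dv

Using F^*(f dg) = (f ∘ F) d(g ∘ F), substitute each coordinate x_i by F_i(u, v) in f_i, and replace dx_i by d F_i = (∂F_i/∂u) du + (∂F_i/∂v) dv.
  For the x component: f_1(F) = 18*u*v; d F_1 = (0) du + (-4*v) dv
  For the y component: f_2(F) = -1; d F_2 = (3*v) du + (3*u) dv
Combining and collecting du, dv coefficients:
  coeff of du: -3*v
  coeff of dv: 3*u*(-24*v^2 - 1)
F^* omega = (-3*v) du + (3*u*(-24*v^2 - 1)) dv.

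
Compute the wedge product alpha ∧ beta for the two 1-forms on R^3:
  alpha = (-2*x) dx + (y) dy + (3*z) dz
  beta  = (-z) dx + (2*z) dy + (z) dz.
alpha ∧ beta = (z*(-4*x + y)) dx ∧ dy + (z*(-2*x + 3*z)) dx ∧ dz + (z*(y - 6*z)) dy ∧ dz

Distribute the wedge, using dx_i ∧ dx_j = -dx_j ∧ dx_i and dx_i ∧ dx_i = 0. For each pair (i, j) with i < j, the coefficient of dx_i ∧ dx_j in alpha ∧ beta is (alpha_i * beta_j - alpha_j * beta_i). Collecting: alpha ∧ beta = (z*(-4*x + y)) dx ∧ dy + (z*(-2*x + 3*z)) dx ∧ dz + (z*(y - 6*z)) dy ∧ dz.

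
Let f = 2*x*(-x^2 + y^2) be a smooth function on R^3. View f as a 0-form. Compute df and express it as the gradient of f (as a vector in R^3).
df = (-6*x^2 + 2*y^2) dx + (4*x*y) dy + (0) dz; grad f = (-6*x^2 + 2*y^2, 4*x*y, 0)

For a 0-form f, d f = (∂f/∂x) dx + (∂f/∂y) dy + (∂f/∂z) dz. The components of the vector representation are exactly the entries of grad f in Cartesian coordinates:
  ∂f/∂x = -6*x^2 + 2*y^2
  ∂f/∂y = 4*x*y
  ∂f/∂z = 0.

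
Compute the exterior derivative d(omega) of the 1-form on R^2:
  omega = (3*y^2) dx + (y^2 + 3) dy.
d(omega) = (-6*y) dx ∧ dy

For a 1-form omega = sum_i f_i dx_i, the exterior derivative is
  d(omega) = sum_{i < j} (∂f_j/∂x_i - ∂f_i/∂x_j) dx_i ∧ dx_j.
  coefficient of dx ∧ dy: ∂f_2/∂x - ∂f_1/∂y = ∂(y^2 + 3)/∂x - ∂(3*y^2)/∂y = -6*y
Assembling: d(omega) = (-6*y) dx ∧ dy.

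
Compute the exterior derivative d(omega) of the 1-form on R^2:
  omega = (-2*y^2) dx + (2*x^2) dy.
d(omega) = (4*x + 4*y) dx ∧ dy

For a 1-form omega = sum_i f_i dx_i, the exterior derivative is
  d(omega) = sum_{i < j} (∂f_j/∂x_i - ∂f_i/∂x_j) dx_i ∧ dx_j.
  coefficient of dx ∧ dy: ∂f_2/∂x - ∂f_1/∂y = ∂(2*x^2)/∂x - ∂(-2*y^2)/∂y = 4*x + 4*y
Assembling: d(omega) = (4*x + 4*y) dx ∧ dy.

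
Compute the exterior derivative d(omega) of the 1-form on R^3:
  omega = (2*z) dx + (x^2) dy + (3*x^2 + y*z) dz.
d(omega) = (2*x) dx ∧ dy + (6*x - 2) dx ∧ dz + (z) dy ∧ dz

For a 1-form omega = sum_i f_i dx_i, the exterior derivative is
  d(omega) = sum_{i < j} (∂f_j/∂x_i - ∂f_i/∂x_j) dx_i ∧ dx_j.
  coefficient of dx ∧ dy: ∂f_2/∂x - ∂f_1/∂y = ∂(x^2)/∂x - ∂(2*z)/∂y = 2*x
  coefficient of dx ∧ dz: ∂f_3/∂x - ∂f_1/∂z = ∂(3*x^2 + y*z)/∂x - ∂(2*z)/∂z = 6*x - 2
  coefficient of dy ∧ dz: ∂f_3/∂y - ∂f_2/∂z = ∂(3*x^2 + y*z)/∂y - ∂(x^2)/∂z = z
Assembling: d(omega) = (2*x) dx ∧ dy + (6*x - 2) dx ∧ dz + (z) dy ∧ dz.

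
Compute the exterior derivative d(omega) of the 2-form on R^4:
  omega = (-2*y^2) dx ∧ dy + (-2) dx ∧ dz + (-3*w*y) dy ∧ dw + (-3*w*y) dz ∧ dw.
d(omega) = (-3*w) dy ∧ dz ∧ dw

For a 2-form omega = sum_{i<j} g_{ij} dx_i ∧ dx_j, the exterior derivative is
  d(omega) = sum_{i<j} d(g_{ij}) ∧ dx_i ∧ dx_j = sum_{i<j, k} (∂g_{ij}/∂x_k) dx_k ∧ dx_i ∧ dx_j.
Expand each term, using dx_k ∧ dx_i ∧ dx_j = sgn(permutation) dx_{(a)} ∧ dx_{(b)} ∧ dx_{(c)} with (a < b < c) sorted:
  d(-3*w*y) includes (∂/∂y)(-3*w*y) dy = (-3*w) dy, which multiplied by dz ∧ dw gives (-3*w) dy ∧ dz ∧ dw
Collecting like 3-forms: d(omega) = (-3*w) dy ∧ dz ∧ dw.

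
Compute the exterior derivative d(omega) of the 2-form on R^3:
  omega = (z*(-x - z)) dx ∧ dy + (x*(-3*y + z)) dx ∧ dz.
d(omega) = (2*x - 2*z) dx ∧ dy ∧ dz

For a 2-form omega = sum_{i<j} g_{ij} dx_i ∧ dx_j, the exterior derivative is
  d(omega) = sum_{i<j} d(g_{ij}) ∧ dx_i ∧ dx_j = sum_{i<j, k} (∂g_{ij}/∂x_k) dx_k ∧ dx_i ∧ dx_j.
Expand each term, using dx_k ∧ dx_i ∧ dx_j = sgn(permutation) dx_{(a)} ∧ dx_{(b)} ∧ dx_{(c)} with (a < b < c) sorted:
  d(z*(-x - z)) includes (∂/∂z)(z*(-x - z)) dz = (-x - 2*z) dz, which multiplied by dx ∧ dy gives (-x - 2*z) dx ∧ dy ∧ dz
  d(x*(-3*y + z)) includes (∂/∂y)(x*(-3*y + z)) dy = (-3*x) dy, which multiplied by dx ∧ dz gives (3*x) dx ∧ dy ∧ dz
Collecting like 3-forms: d(omega) = (2*x - 2*z) dx ∧ dy ∧ dz.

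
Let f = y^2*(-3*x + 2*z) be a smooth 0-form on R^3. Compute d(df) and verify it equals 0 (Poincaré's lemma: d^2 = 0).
d(df) = 0

Step 1: df = sum_i (∂f/∂x_i) dx_i = (-3*y^2) dx + (2*y*(-3*x + 2*z)) dy + (2*y^2) dz.
Step 2: Apply d again. Using the 1-form formula, the coefficient of dx ∧ dy in d(df) is ∂^2 f/∂x ∂y - ∂^2 f/∂y ∂x = (-6*y) - (-6*y) = 0 (equality of mixed partials for smooth f).
Similarly for dx ∧ dz and dy ∧ dz — all coefficients vanish. So d(df) = 0.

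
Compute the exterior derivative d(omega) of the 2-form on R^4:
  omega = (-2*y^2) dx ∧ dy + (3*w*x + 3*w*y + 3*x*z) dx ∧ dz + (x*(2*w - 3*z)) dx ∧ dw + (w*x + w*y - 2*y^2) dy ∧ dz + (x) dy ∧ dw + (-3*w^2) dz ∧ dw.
d(omega) = (-2*w) dx ∧ dy ∧ dz + (6*x + 3*y) dx ∧ dz ∧ dw + (x + y) dy ∧ dz ∧ dw + (1) dx ∧ dy ∧ dw

For a 2-form omega = sum_{i<j} g_{ij} dx_i ∧ dx_j, the exterior derivative is
  d(omega) = sum_{i<j} d(g_{ij}) ∧ dx_i ∧ dx_j = sum_{i<j, k} (∂g_{ij}/∂x_k) dx_k ∧ dx_i ∧ dx_j.
Expand each term, using dx_k ∧ dx_i ∧ dx_j = sgn(permutation) dx_{(a)} ∧ dx_{(b)} ∧ dx_{(c)} with (a < b < c) sorted:
  d(3*w*x + 3*w*y + 3*x*z) includes (∂/∂y)(3*w*x + 3*w*y + 3*x*z) dy = (3*w) dy, which multiplied by dx ∧ dz gives (-3*w) dx ∧ dy ∧ dz
  d(3*w*x + 3*w*y + 3*x*z) includes (∂/∂w)(3*w*x + 3*w*y + 3*x*z) dw = (3*x + 3*y) dw, which multiplied by dx ∧ dz gives (3*x + 3*y) dx ∧ dz ∧ dw
  d(x*(2*w - 3*z)) includes (∂/∂z)(x*(2*w - 3*z)) dz = (-3*x) dz, which multiplied by dx ∧ dw gives (3*x) dx ∧ dz ∧ dw
  d(w*x + w*y - 2*y^2) includes (∂/∂x)(w*x + w*y - 2*y^2) dx = (w) dx, which multiplied by dy ∧ dz gives (w) dx ∧ dy ∧ dz
  d(w*x + w*y - 2*y^2) includes (∂/∂w)(w*x + w*y - 2*y^2) dw = (x + y) dw, which multiplied by dy ∧ dz gives (x + y) dy ∧ dz ∧ dw
  d(x) includes (∂/∂x)(x) dx = (1) dx, which multiplied by dy ∧ dw gives (1) dx ∧ dy ∧ dw
Collecting like 3-forms: d(omega) = (-2*w) dx ∧ dy ∧ dz + (6*x + 3*y) dx ∧ dz ∧ dw + (x + y) dy ∧ dz ∧ dw + (1) dx ∧ dy ∧ dw.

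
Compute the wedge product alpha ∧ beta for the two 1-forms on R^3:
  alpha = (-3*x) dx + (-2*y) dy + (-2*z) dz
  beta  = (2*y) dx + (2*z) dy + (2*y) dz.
alpha ∧ beta = (-6*x*z + 4*y^2) dx ∧ dy + (2*y*(-3*x + 2*z)) dx ∧ dz + (-4*y^2 + 4*z^2) dy ∧ dz

Distribute the wedge, using dx_i ∧ dx_j = -dx_j ∧ dx_i and dx_i ∧ dx_i = 0. For each pair (i, j) with i < j, the coefficient of dx_i ∧ dx_j in alpha ∧ beta is (alpha_i * beta_j - alpha_j * beta_i). Collecting: alpha ∧ beta = (-6*x*z + 4*y^2) dx ∧ dy + (2*y*(-3*x + 2*z)) dx ∧ dz + (-4*y^2 + 4*z^2) dy ∧ dz.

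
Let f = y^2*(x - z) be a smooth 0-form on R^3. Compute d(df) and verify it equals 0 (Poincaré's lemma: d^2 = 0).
d(df) = 0

Step 1: df = sum_i (∂f/∂x_i) dx_i = (y^2) dx + (2*y*(x - z)) dy + (-y^2) dz.
Step 2: Apply d again. Using the 1-form formula, the coefficient of dx ∧ dy in d(df) is ∂^2 f/∂x ∂y - ∂^2 f/∂y ∂x = (2*y) - (2*y) = 0 (equality of mixed partials for smooth f).
Similarly for dx ∧ dz and dy ∧ dz — all coefficients vanish. So d(df) = 0.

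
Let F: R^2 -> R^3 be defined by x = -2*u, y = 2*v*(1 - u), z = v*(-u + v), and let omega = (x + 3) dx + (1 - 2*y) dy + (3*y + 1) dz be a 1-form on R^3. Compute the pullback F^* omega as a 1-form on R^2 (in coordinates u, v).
F^* omega = (-2*u*v^2 + 4*u + 2*v^2 - 3*v - 6) du + (-2*u^2*v - 12*u*v^2 + 10*u*v - 3*u + 12*v^2 - 6*v + 2) dv

Using F^*(f dg) = (f ∘ F) d(g ∘ F), substitute each coordinate x_i by F_i(u, v) in f_i, and replace dx_i by d F_i = (∂F_i/∂u) du + (∂F_i/∂v) dv.
  For the x component: f_1(F) = 3 - 2*u; d F_1 = (-2) du + (0) dv
  For the y component: f_2(F) = 4*u*v - 4*v + 1; d F_2 = (-2*v) du + (2 - 2*u) dv
  For the z component: f_3(F) = -6*u*v + 6*v + 1; d F_3 = (-v) du + (-u + 2*v) dv
Combining and collecting du, dv coefficients:
  coeff of du: -2*u*v^2 + 4*u + 2*v^2 - 3*v - 6
  coeff of dv: -2*u^2*v - 12*u*v^2 + 10*u*v - 3*u + 12*v^2 - 6*v + 2
F^* omega = (-2*u*v^2 + 4*u + 2*v^2 - 3*v - 6) du + (-2*u^2*v - 12*u*v^2 + 10*u*v - 3*u + 12*v^2 - 6*v + 2) dv.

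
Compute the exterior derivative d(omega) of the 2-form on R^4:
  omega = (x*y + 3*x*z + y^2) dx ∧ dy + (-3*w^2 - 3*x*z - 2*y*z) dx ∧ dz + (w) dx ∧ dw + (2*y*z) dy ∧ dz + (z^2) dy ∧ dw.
d(omega) = (3*x + 2*z) dx ∧ dy ∧ dz + (-6*w) dx ∧ dz ∧ dw + (-2*z) dy ∧ dz ∧ dw

For a 2-form omega = sum_{i<j} g_{ij} dx_i ∧ dx_j, the exterior derivative is
  d(omega) = sum_{i<j} d(g_{ij}) ∧ dx_i ∧ dx_j = sum_{i<j, k} (∂g_{ij}/∂x_k) dx_k ∧ dx_i ∧ dx_j.
Expand each term, using dx_k ∧ dx_i ∧ dx_j = sgn(permutation) dx_{(a)} ∧ dx_{(b)} ∧ dx_{(c)} with (a < b < c) sorted:
  d(x*y + 3*x*z + y^2) includes (∂/∂z)(x*y + 3*x*z + y^2) dz = (3*x) dz, which multiplied by dx ∧ dy gives (3*x) dx ∧ dy ∧ dz
  d(-3*w^2 - 3*x*z - 2*y*z) includes (∂/∂y)(-3*w^2 - 3*x*z - 2*y*z) dy = (-2*z) dy, which multiplied by dx ∧ dz gives (2*z) dx ∧ dy ∧ dz
  d(-3*w^2 - 3*x*z - 2*y*z) includes (∂/∂w)(-3*w^2 - 3*x*z - 2*y*z) dw = (-6*w) dw, which multiplied by dx ∧ dz gives (-6*w) dx ∧ dz ∧ dw
  d(z^2) includes (∂/∂z)(z^2) dz = (2*z) dz, which multiplied by dy ∧ dw gives (-2*z) dy ∧ dz ∧ dw
Collecting like 3-forms: d(omega) = (3*x + 2*z) dx ∧ dy ∧ dz + (-6*w) dx ∧ dz ∧ dw + (-2*z) dy ∧ dz ∧ dw.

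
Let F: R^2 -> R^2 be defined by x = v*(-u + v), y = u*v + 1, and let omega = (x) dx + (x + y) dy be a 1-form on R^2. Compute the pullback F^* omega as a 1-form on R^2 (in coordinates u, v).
F^* omega = (v*(u*v + 1)) du + (u^2*v - 2*u*v^2 + u + 2*v^3) dv

Using F^*(f dg) = (f ∘ F) d(g ∘ F), substitute each coordinate x_i by F_i(u, v) in f_i, and replace dx_i by d F_i = (∂F_i/∂u) du + (∂F_i/∂v) dv.
  For the x component: f_1(F) = v*(-u + v); d F_1 = (-v) du + (-u + 2*v) dv
  For the y component: f_2(F) = v^2 + 1; d F_2 = (v) du + (u) dv
Combining and collecting du, dv coefficients:
  coeff of du: v*(u*v + 1)
  coeff of dv: u^2*v - 2*u*v^2 + u + 2*v^3
F^* omega = (v*(u*v + 1)) du + (u^2*v - 2*u*v^2 + u + 2*v^3) dv.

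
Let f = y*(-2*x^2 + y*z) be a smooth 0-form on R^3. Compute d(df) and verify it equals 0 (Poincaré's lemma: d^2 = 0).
d(df) = 0

Step 1: df = sum_i (∂f/∂x_i) dx_i = (-4*x*y) dx + (-2*x^2 + 2*y*z) dy + (y^2) dz.
Step 2: Apply d again. Using the 1-form formula, the coefficient of dx ∧ dy in d(df) is ∂^2 f/∂x ∂y - ∂^2 f/∂y ∂x = (-4*x) - (-4*x) = 0 (equality of mixed partials for smooth f).
Similarly for dx ∧ dz and dy ∧ dz — all coefficients vanish. So d(df) = 0.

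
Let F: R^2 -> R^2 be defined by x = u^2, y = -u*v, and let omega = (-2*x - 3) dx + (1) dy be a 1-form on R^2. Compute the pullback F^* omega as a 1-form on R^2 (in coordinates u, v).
F^* omega = (-4*u^3 - 6*u - v) du + (-u) dv

Using F^*(f dg) = (f ∘ F) d(g ∘ F), substitute each coordinate x_i by F_i(u, v) in f_i, and replace dx_i by d F_i = (∂F_i/∂u) du + (∂F_i/∂v) dv.
  For the x component: f_1(F) = -2*u^2 - 3; d F_1 = (2*u) du + (0) dv
  For the y component: f_2(F) = 1; d F_2 = (-v) du + (-u) dv
Combining and collecting du, dv coefficients:
  coeff of du: -4*u^3 - 6*u - v
  coeff of dv: -u
F^* omega = (-4*u^3 - 6*u - v) du + (-u) dv.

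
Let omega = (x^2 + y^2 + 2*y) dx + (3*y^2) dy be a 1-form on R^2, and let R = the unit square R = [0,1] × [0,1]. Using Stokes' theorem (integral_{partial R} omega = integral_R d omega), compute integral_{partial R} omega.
integral_(partial R) omega = -3

Stokes: integral_partial_R omega = integral_R d omega with d omega = (∂Q/∂x - ∂P/∂y) dx ∧ dy.
  ∂Q/∂x = 0
  ∂P/∂y = 2*y + 2
  integrand = ∂Q/∂x - ∂P/∂y = -2*y - 2.
Integrating over R: integral_0^1 integral_0^1 (-2*y - 2) dx dy = -3.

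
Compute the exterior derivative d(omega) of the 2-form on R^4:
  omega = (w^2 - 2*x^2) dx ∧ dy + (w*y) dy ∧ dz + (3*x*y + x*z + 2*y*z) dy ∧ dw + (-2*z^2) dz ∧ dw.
d(omega) = (2*w + 3*y + z) dx ∧ dy ∧ dw + (-x - y) dy ∧ dz ∧ dw

For a 2-form omega = sum_{i<j} g_{ij} dx_i ∧ dx_j, the exterior derivative is
  d(omega) = sum_{i<j} d(g_{ij}) ∧ dx_i ∧ dx_j = sum_{i<j, k} (∂g_{ij}/∂x_k) dx_k ∧ dx_i ∧ dx_j.
Expand each term, using dx_k ∧ dx_i ∧ dx_j = sgn(permutation) dx_{(a)} ∧ dx_{(b)} ∧ dx_{(c)} with (a < b < c) sorted:
  d(w^2 - 2*x^2) includes (∂/∂w)(w^2 - 2*x^2) dw = (2*w) dw, which multiplied by dx ∧ dy gives (2*w) dx ∧ dy ∧ dw
  d(w*y) includes (∂/∂w)(w*y) dw = (y) dw, which multiplied by dy ∧ dz gives (y) dy ∧ dz ∧ dw
  d(3*x*y + x*z + 2*y*z) includes (∂/∂x)(3*x*y + x*z + 2*y*z) dx = (3*y + z) dx, which multiplied by dy ∧ dw gives (3*y + z) dx ∧ dy ∧ dw
  d(3*x*y + x*z + 2*y*z) includes (∂/∂z)(3*x*y + x*z + 2*y*z) dz = (x + 2*y) dz, which multiplied by dy ∧ dw gives (-x - 2*y) dy ∧ dz ∧ dw
Collecting like 3-forms: d(omega) = (2*w + 3*y + z) dx ∧ dy ∧ dw + (-x - y) dy ∧ dz ∧ dw.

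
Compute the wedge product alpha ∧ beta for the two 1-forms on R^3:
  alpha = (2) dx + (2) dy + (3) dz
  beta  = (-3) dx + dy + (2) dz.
alpha ∧ beta = (8) dx ∧ dy + (13) dx ∧ dz + (1) dy ∧ dz

Distribute the wedge, using dx_i ∧ dx_j = -dx_j ∧ dx_i and dx_i ∧ dx_i = 0. For each pair (i, j) with i < j, the coefficient of dx_i ∧ dx_j in alpha ∧ beta is (alpha_i * beta_j - alpha_j * beta_i). Collecting: alpha ∧ beta = (8) dx ∧ dy + (13) dx ∧ dz + (1) dy ∧ dz.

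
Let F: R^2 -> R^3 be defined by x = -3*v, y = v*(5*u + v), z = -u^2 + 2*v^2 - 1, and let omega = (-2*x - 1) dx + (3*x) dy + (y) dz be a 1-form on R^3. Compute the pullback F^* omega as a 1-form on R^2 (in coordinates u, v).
F^* omega = (v*(-10*u^2 - 2*u*v - 45*v)) du + (20*u*v^2 - 45*u*v + 4*v^3 - 18*v^2 - 18*v + 3) dv

Using F^*(f dg) = (f ∘ F) d(g ∘ F), substitute each coordinate x_i by F_i(u, v) in f_i, and replace dx_i by d F_i = (∂F_i/∂u) du + (∂F_i/∂v) dv.
  For the x component: f_1(F) = 6*v - 1; d F_1 = (0) du + (-3) dv
  For the y component: f_2(F) = -9*v; d F_2 = (5*v) du + (5*u + 2*v) dv
  For the z component: f_3(F) = v*(5*u + v); d F_3 = (-2*u) du + (4*v) dv
Combining and collecting du, dv coefficients:
  coeff of du: v*(-10*u^2 - 2*u*v - 45*v)
  coeff of dv: 20*u*v^2 - 45*u*v + 4*v^3 - 18*v^2 - 18*v + 3
F^* omega = (v*(-10*u^2 - 2*u*v - 45*v)) du + (20*u*v^2 - 45*u*v + 4*v^3 - 18*v^2 - 18*v + 3) dv.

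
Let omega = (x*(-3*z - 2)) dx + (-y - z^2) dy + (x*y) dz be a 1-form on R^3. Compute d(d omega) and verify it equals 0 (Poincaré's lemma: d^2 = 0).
d(d omega) = 0

Step 1: d omega = sum_{i<j} (∂f_j/∂x_i - ∂f_i/∂x_j) dx_i ∧ dx_j:
  coeff of dx ∧ dy: 0
  coeff of dx ∧ dz: 3*x + y
  coeff of dy ∧ dz: x + 2*z
Step 2: Apply d again to each 2-form coefficient. The only possible 3-form in R^3 is dx ∧ dy ∧ dz, with coefficient
  ∂(coeff of dy∧dz)/∂x - ∂(coeff of dx∧dz)/∂y + ∂(coeff of dx∧dy)/∂z
  = ∂/∂x (x + 2*z) - ∂/∂y (3*x + y) + ∂/∂z (0).
Each of these terms simplifies to sums of mixed partials that cancel in pairs. The result is 0 (by equality of mixed partials for smooth functions — Schwarz / Clairaut).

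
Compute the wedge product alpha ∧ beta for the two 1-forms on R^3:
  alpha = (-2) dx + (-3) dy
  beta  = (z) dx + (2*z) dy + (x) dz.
alpha ∧ beta = (-z) dx ∧ dy + (-2*x) dx ∧ dz + (-3*x) dy ∧ dz

Distribute the wedge, using dx_i ∧ dx_j = -dx_j ∧ dx_i and dx_i ∧ dx_i = 0. For each pair (i, j) with i < j, the coefficient of dx_i ∧ dx_j in alpha ∧ beta is (alpha_i * beta_j - alpha_j * beta_i). Collecting: alpha ∧ beta = (-z) dx ∧ dy + (-2*x) dx ∧ dz + (-3*x) dy ∧ dz.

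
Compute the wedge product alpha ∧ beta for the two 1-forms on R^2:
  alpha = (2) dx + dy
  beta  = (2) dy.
alpha ∧ beta = (4) dx ∧ dy

Distribute the wedge, using dx_i ∧ dx_j = -dx_j ∧ dx_i and dx_i ∧ dx_i = 0. For each pair (i, j) with i < j, the coefficient of dx_i ∧ dx_j in alpha ∧ beta is (alpha_i * beta_j - alpha_j * beta_i). Collecting: alpha ∧ beta = (4) dx ∧ dy.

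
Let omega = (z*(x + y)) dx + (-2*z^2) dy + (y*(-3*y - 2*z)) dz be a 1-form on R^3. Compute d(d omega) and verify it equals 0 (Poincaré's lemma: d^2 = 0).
d(d omega) = 0

Step 1: d omega = sum_{i<j} (∂f_j/∂x_i - ∂f_i/∂x_j) dx_i ∧ dx_j:
  coeff of dx ∧ dy: -z
  coeff of dx ∧ dz: -x - y
  coeff of dy ∧ dz: -6*y + 2*z
Step 2: Apply d again to each 2-form coefficient. The only possible 3-form in R^3 is dx ∧ dy ∧ dz, with coefficient
  ∂(coeff of dy∧dz)/∂x - ∂(coeff of dx∧dz)/∂y + ∂(coeff of dx∧dy)/∂z
  = ∂/∂x (-6*y + 2*z) - ∂/∂y (-x - y) + ∂/∂z (-z).
Each of these terms simplifies to sums of mixed partials that cancel in pairs. The result is 0 (by equality of mixed partials for smooth functions — Schwarz / Clairaut).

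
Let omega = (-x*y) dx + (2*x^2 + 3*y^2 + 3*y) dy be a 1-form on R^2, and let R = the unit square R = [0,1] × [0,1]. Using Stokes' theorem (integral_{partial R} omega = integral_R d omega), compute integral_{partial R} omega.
integral_(partial R) omega = 5/2

Stokes: integral_partial_R omega = integral_R d omega with d omega = (∂Q/∂x - ∂P/∂y) dx ∧ dy.
  ∂Q/∂x = 4*x
  ∂P/∂y = -x
  integrand = ∂Q/∂x - ∂P/∂y = 5*x.
Integrating over R: integral_0^1 integral_0^1 (5*x) dx dy = 5/2.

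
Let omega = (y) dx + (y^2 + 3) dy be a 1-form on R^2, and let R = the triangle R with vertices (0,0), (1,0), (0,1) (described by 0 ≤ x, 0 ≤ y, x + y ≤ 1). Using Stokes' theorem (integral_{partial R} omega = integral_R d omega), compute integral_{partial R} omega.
integral_(partial R) omega = -1/2

Stokes: integral_partial_R omega = integral_R d omega with d omega = (∂Q/∂x - ∂P/∂y) dx ∧ dy.
  ∂Q/∂x = 0
  ∂P/∂y = 1
  integrand = ∂Q/∂x - ∂P/∂y = -1.
Integrating over R: integral_0^1 integral_0^{1-x} (-1) dy dx = -1/2.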